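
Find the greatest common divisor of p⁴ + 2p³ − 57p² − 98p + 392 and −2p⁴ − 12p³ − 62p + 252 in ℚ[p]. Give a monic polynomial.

p² + 5p − 14

Apply the Euclidean algorithm:
  p⁴ + 2p³ − 57p² − 98p + 392 = (−1/2)(−2p⁴ − 12p³ − 62p + 252) + (−4p³ − 57p² − 129p + 518)
  −2p⁴ − 12p³ − 62p + 252 = ((1/2)p − 33/8)(−4p³ − 57p² − 129p + 518) + (−(1365/8)p² − (6825/8)p + 9555/4)
  −4p³ − 57p² − 129p + 518 = ((32/1365)p + 296/1365)(−(1365/8)p² − (6825/8)p + 9555/4) + (0)
Last nonzero remainder: −(1365/8)p² − (6825/8)p + 9555/4. Dividing through by −1365/8 gives the monic gcd p² + 5p − 14.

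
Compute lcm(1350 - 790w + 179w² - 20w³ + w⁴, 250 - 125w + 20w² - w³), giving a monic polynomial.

-13500 + 9250w - 2580w² + 379w³ - 30w⁴ + w⁵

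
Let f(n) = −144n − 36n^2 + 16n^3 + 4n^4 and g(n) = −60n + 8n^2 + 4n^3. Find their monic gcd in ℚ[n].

−3n + n^2

Euclidean algorithm in ℚ[n]:
  4n^4 + 16n^3 − 36n^2 − 144n = (n + 2)(4n^3 + 8n^2 − 60n) + (8n^2 − 24n)
  4n^3 + 8n^2 − 60n = ((1/2)n + 5/2)(8n^2 − 24n) + (0)
Last nonzero remainder: 8n^2 − 24n. Dividing through by 8 gives the monic gcd n^2 − 3n.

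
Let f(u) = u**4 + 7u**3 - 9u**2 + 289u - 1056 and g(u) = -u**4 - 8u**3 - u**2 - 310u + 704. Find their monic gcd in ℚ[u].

Repeated division with remainder:
  u**4 + 7u**3 - 9u**2 + 289u - 1056 = (-1)(-u**4 - 8u**3 - u**2 - 310u + 704) + (-u**3 - 10u**2 - 21u - 352)
  -u**4 - 8u**3 - u**2 - 310u + 704 = (u - 2)(-u**3 - 10u**2 - 21u - 352) + (0)
Last nonzero remainder: -u**3 - 10u**2 - 21u - 352. Dividing through by -1 gives the monic gcd u**3 + 10u**2 + 21u + 352.

u**3 + 10u**2 + 21u + 352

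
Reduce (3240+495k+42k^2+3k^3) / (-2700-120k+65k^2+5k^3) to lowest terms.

Apply the Euclidean algorithm:
  3k^3+42k^2+495k+3240 = (3/5)(5k^3+65k^2-120k-2700) + (3k^2+567k+4860)
  5k^3+65k^2-120k-2700 = ((5/3)k-880/3)(3k^2+567k+4860) + (158100k+1422900)
  3k^2+567k+4860 = ((1/52700)k+9/2635)(158100k+1422900) + (0)
Last nonzero remainder: 158100k+1422900. Dividing through by 158100 gives the monic gcd k+9.
Cancel k+9 from numerator and denominator to get the reduced form.

(360+15k+3k^2)/(-300+20k+5k^2)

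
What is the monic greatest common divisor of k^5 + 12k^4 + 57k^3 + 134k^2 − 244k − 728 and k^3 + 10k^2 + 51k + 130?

k^2 + 5k + 26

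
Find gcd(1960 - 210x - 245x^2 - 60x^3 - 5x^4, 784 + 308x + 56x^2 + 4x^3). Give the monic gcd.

196 + 77x + 14x^2 + x^3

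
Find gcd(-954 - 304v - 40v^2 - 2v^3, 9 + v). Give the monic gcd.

9 + v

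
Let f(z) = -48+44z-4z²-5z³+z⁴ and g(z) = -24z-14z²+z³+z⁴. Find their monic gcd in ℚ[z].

By polynomial division,
  z⁴-5z³-4z²+44z-48 = (z⁴+z³-14z²-24z) + (-6z³+10z²+68z-48)
  z⁴+z³-14z²-24z = (-(1/6)z-4/9)(-6z³+10z²+68z-48) + ((16/9)z²-(16/9)z-64/3)
  -6z³+10z²+68z-48 = (-(27/8)z+9/4)((16/9)z²-(16/9)z-64/3) + (0)
Last nonzero remainder: (16/9)z²-(16/9)z-64/3. Dividing through by 16/9 gives the monic gcd z²-z-12.

-12-z+z²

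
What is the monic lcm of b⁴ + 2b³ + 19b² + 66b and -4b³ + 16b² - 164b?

b⁶ - 2b⁵ + 52b⁴ + 72b³ + 515b² + 2706b

Euclidean algorithm in ℚ[b]:
  b⁴ + 2b³ + 19b² + 66b = (-(1/4)b - 3/2)(-4b³ + 16b² - 164b) + (2b² - 180b)
  -4b³ + 16b² - 164b = (-2b - 172)(2b² - 180b) + (-31124b)
  2b² - 180b = (-(1/15562)b + 45/7781)(-31124b) + (0)
Last nonzero remainder: -31124b. Dividing through by -31124 gives the monic gcd b.
Then lcm(f, g) = f·g / gcd(f, g); expanding and making the result monic gives the answer.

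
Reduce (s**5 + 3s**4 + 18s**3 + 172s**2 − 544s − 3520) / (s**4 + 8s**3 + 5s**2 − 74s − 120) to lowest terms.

(s**3 − 6s**2 + 52s − 176)/(s**2 − s − 6)

By polynomial division,
  s**5 + 3s**4 + 18s**3 + 172s**2 − 544s − 3520 = (s − 5)(s**4 + 8s**3 + 5s**2 − 74s − 120) + (53s**3 + 271s**2 − 794s − 4120)
  s**4 + 8s**3 + 5s**2 − 74s − 120 = ((1/53)s + 153/2809)(53s**3 + 271s**2 − 794s − 4120) + ((14664/2809)s**2 + (131976/2809)s + 293280/2809)
  53s**3 + 271s**2 − 794s − 4120 = ((148877/14664)s − 289327/7332)((14664/2809)s**2 + (131976/2809)s + 293280/2809) + (0)
Last nonzero remainder: (14664/2809)s**2 + (131976/2809)s + 293280/2809. Dividing through by 14664/2809 gives the monic gcd s**2 + 9s + 20.
Cancel s**2 + 9s + 20 from numerator and denominator to get the reduced form.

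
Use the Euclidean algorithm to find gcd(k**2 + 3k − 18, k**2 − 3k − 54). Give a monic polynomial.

Repeated division with remainder:
  k**2 + 3k − 18 = (k**2 − 3k − 54) + (6k + 36)
  k**2 − 3k − 54 = ((1/6)k − 3/2)(6k + 36) + (0)
Last nonzero remainder: 6k + 36. Dividing through by 6 gives the monic gcd k + 6.

k + 6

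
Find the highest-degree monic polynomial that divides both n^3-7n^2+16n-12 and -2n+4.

By polynomial division,
  n^3-7n^2+16n-12 = (-(1/2)n^2+(5/2)n-3)(-2n+4) + (0)
Last nonzero remainder: -2n+4. Dividing through by -2 gives the monic gcd n-2.

n-2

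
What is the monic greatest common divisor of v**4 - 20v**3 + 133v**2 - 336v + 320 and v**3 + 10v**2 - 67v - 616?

v - 8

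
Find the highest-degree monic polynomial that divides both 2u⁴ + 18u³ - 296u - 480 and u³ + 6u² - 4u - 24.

u² + 8u + 12

By polynomial division,
  2u⁴ + 18u³ - 296u - 480 = (2u + 6)(u³ + 6u² - 4u - 24) + (-28u² - 224u - 336)
  u³ + 6u² - 4u - 24 = (-(1/28)u + 1/14)(-28u² - 224u - 336) + (0)
Last nonzero remainder: -28u² - 224u - 336. Dividing through by -28 gives the monic gcd u² + 8u + 12.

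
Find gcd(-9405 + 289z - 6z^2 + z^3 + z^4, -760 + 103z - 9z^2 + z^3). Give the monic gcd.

Repeated division with remainder:
  z^4 + z^3 - 6z^2 + 289z - 9405 = (z + 10)(z^3 - 9z^2 + 103z - 760) + (-19z^2 + 19z - 1805)
  z^3 - 9z^2 + 103z - 760 = (-(1/19)z + 8/19)(-19z^2 + 19z - 1805) + (0)
Last nonzero remainder: -19z^2 + 19z - 1805. Dividing through by -19 gives the monic gcd z^2 - z + 95.

95 - z + z^2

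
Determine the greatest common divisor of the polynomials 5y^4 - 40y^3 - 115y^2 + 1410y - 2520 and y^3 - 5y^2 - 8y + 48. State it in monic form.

Euclidean algorithm in ℚ[y]:
  5y^4 - 40y^3 - 115y^2 + 1410y - 2520 = (5y - 15)(y^3 - 5y^2 - 8y + 48) + (-150y^2 + 1050y - 1800)
  y^3 - 5y^2 - 8y + 48 = (-(1/150)y - 1/75)(-150y^2 + 1050y - 1800) + (-6y + 24)
  -150y^2 + 1050y - 1800 = (25y - 75)(-6y + 24) + (0)
Last nonzero remainder: -6y + 24. Dividing through by -6 gives the monic gcd y - 4.

y - 4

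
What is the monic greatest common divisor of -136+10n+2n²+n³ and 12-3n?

-4+n

Apply the Euclidean algorithm:
  n³+2n²+10n-136 = (-(1/3)n²-2n-34/3)(-3n+12) + (0)
Last nonzero remainder: -3n+12. Dividing through by -3 gives the monic gcd n-4.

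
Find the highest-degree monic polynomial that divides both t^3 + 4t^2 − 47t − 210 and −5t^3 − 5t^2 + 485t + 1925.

t + 5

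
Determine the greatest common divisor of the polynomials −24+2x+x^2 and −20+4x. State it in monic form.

1

Euclidean algorithm in ℚ[x]:
  x^2+2x−24 = ((1/4)x+7/4)(4x−20) + (11)
  4x−20 = ((4/11)x−20/11)(11) + (0)
The last nonzero remainder is the constant 11, so the polynomials are coprime and gcd = 1.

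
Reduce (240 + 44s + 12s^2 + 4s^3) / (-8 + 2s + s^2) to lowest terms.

(60 - 4s + 4s^2)/(-2 + s)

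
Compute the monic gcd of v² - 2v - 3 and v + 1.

v + 1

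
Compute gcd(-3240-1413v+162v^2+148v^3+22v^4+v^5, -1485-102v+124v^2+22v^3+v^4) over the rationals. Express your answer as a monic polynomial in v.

-135+3v+11v^2+v^3

Repeated division with remainder:
  v^5+22v^4+148v^3+162v^2-1413v-3240 = (v)(v^4+22v^3+124v^2-102v-1485) + (24v^3+264v^2+72v-3240)
  v^4+22v^3+124v^2-102v-1485 = ((1/24)v+11/24)(24v^3+264v^2+72v-3240) + (0)
Last nonzero remainder: 24v^3+264v^2+72v-3240. Dividing through by 24 gives the monic gcd v^3+11v^2+3v-135.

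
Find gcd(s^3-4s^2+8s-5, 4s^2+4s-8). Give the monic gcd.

s-1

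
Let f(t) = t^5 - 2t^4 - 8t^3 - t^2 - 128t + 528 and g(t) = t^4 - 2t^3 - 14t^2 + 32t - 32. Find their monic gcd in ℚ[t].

Apply the Euclidean algorithm:
  t^5 - 2t^4 - 8t^3 - t^2 - 128t + 528 = (t)(t^4 - 2t^3 - 14t^2 + 32t - 32) + (6t^3 - 33t^2 - 96t + 528)
  t^4 - 2t^3 - 14t^2 + 32t - 32 = ((1/6)t + 7/12)(6t^3 - 33t^2 - 96t + 528) + ((85/4)t^2 - 340)
  6t^3 - 33t^2 - 96t + 528 = ((24/85)t - 132/85)((85/4)t^2 - 340) + (0)
Last nonzero remainder: (85/4)t^2 - 340. Dividing through by 85/4 gives the monic gcd t^2 - 16.

t^2 - 16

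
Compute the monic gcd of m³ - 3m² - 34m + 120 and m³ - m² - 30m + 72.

m² + 2m - 24

By polynomial division,
  m³ - 3m² - 34m + 120 = (m³ - m² - 30m + 72) + (-2m² - 4m + 48)
  m³ - m² - 30m + 72 = (-(1/2)m + 3/2)(-2m² - 4m + 48) + (0)
Last nonzero remainder: -2m² - 4m + 48. Dividing through by -2 gives the monic gcd m² + 2m - 24.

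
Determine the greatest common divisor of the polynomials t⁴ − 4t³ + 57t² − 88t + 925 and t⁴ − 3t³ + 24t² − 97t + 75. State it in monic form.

t² + t + 25

By polynomial division,
  t⁴ − 4t³ + 57t² − 88t + 925 = (t⁴ − 3t³ + 24t² − 97t + 75) + (−t³ + 33t² + 9t + 850)
  t⁴ − 3t³ + 24t² − 97t + 75 = (−t − 30)(−t³ + 33t² + 9t + 850) + (1023t² + 1023t + 25575)
  −t³ + 33t² + 9t + 850 = (−(1/1023)t + 34/1023)(1023t² + 1023t + 25575) + (0)
Last nonzero remainder: 1023t² + 1023t + 25575. Dividing through by 1023 gives the monic gcd t² + t + 25.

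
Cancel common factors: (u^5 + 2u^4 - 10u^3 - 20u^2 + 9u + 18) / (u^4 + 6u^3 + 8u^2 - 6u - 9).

(u^2 - u - 6)/(u + 3)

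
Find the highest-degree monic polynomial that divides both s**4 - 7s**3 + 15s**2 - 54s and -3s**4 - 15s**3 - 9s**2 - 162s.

s**3 - s**2 + 9s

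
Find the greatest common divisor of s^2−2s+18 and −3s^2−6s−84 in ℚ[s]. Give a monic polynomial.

1

Repeated division with remainder:
  s^2−2s+18 = (−1/3)(−3s^2−6s−84) + (−4s−10)
  −3s^2−6s−84 = ((3/4)s−3/8)(−4s−10) + (−351/4)
  −4s−10 = ((16/351)s+40/351)(−351/4) + (0)
The last nonzero remainder is the constant −351/4, so the polynomials are coprime and gcd = 1.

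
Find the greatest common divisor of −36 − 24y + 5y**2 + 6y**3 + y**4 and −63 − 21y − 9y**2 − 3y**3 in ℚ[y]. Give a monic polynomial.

3 + y

Apply the Euclidean algorithm:
  y**4 + 6y**3 + 5y**2 − 24y − 36 = (−(1/3)y − 1)(−3y**3 − 9y**2 − 21y − 63) + (−11y**2 − 66y − 99)
  −3y**3 − 9y**2 − 21y − 63 = ((3/11)y − 9/11)(−11y**2 − 66y − 99) + (−48y − 144)
  −11y**2 − 66y − 99 = ((11/48)y + 11/16)(−48y − 144) + (0)
Last nonzero remainder: −48y − 144. Dividing through by −48 gives the monic gcd y + 3.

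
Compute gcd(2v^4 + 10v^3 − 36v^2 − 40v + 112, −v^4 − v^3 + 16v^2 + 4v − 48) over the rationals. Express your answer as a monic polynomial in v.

v^2 − 4

Repeated division with remainder:
  2v^4 + 10v^3 − 36v^2 − 40v + 112 = (−2)(−v^4 − v^3 + 16v^2 + 4v − 48) + (8v^3 − 4v^2 − 32v + 16)
  −v^4 − v^3 + 16v^2 + 4v − 48 = (−(1/8)v − 3/16)(8v^3 − 4v^2 − 32v + 16) + ((45/4)v^2 − 45)
  8v^3 − 4v^2 − 32v + 16 = ((32/45)v − 16/45)((45/4)v^2 − 45) + (0)
Last nonzero remainder: (45/4)v^2 − 45. Dividing through by 45/4 gives the monic gcd v^2 − 4.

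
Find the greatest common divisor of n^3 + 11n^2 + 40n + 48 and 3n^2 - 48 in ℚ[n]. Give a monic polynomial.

Apply the Euclidean algorithm:
  n^3 + 11n^2 + 40n + 48 = ((1/3)n + 11/3)(3n^2 - 48) + (56n + 224)
  3n^2 - 48 = ((3/56)n - 3/14)(56n + 224) + (0)
Last nonzero remainder: 56n + 224. Dividing through by 56 gives the monic gcd n + 4.

n + 4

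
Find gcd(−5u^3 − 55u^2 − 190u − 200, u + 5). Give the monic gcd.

u + 5

Apply the Euclidean algorithm:
  −5u^3 − 55u^2 − 190u − 200 = (−5u^2 − 30u − 40)(u + 5) + (0)
The last nonzero remainder u + 5 is already monic.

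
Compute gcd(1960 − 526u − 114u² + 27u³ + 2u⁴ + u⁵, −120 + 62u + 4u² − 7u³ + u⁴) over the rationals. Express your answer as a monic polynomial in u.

10 − 6u + u²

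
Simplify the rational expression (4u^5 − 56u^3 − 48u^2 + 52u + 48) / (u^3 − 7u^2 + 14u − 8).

Repeated division with remainder:
  4u^5 − 56u^3 − 48u^2 + 52u + 48 = (4u^2 + 28u + 84)(u^3 − 7u^2 + 14u − 8) + (180u^2 − 900u + 720)
  u^3 − 7u^2 + 14u − 8 = ((1/180)u − 1/90)(180u^2 − 900u + 720) + (0)
Last nonzero remainder: 180u^2 − 900u + 720. Dividing through by 180 gives the monic gcd u^2 − 5u + 4.
Cancel u^2 − 5u + 4 from numerator and denominator to get the reduced form.

(4u^3 + 20u^2 + 28u + 12)/(u − 2)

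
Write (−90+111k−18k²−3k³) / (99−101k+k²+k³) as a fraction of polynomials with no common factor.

(90−21k−3k²)/(−99+2k+k²)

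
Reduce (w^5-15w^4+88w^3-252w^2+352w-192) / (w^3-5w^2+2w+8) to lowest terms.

(w^3-9w^2+26w-24)/(w+1)

Repeated division with remainder:
  w^5-15w^4+88w^3-252w^2+352w-192 = (w^2-10w+36)(w^3-5w^2+2w+8) + (-60w^2+360w-480)
  w^3-5w^2+2w+8 = (-(1/60)w-1/60)(-60w^2+360w-480) + (0)
Last nonzero remainder: -60w^2+360w-480. Dividing through by -60 gives the monic gcd w^2-6w+8.
Cancel w^2-6w+8 from numerator and denominator to get the reduced form.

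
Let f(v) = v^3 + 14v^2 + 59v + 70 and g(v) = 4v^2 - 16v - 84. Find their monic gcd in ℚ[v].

Euclidean algorithm in ℚ[v]:
  v^3 + 14v^2 + 59v + 70 = ((1/4)v + 9/2)(4v^2 - 16v - 84) + (152v + 448)
  4v^2 - 16v - 84 = ((1/38)v - 66/361)(152v + 448) + (-756/361)
  152v + 448 = (-(13718/189)v - 5776/27)(-756/361) + (0)
The last nonzero remainder is the constant -756/361, so the polynomials are coprime and gcd = 1.

1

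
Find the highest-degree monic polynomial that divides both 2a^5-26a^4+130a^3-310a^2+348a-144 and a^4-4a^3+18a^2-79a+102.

a^2-5a+6

By polynomial division,
  2a^5-26a^4+130a^3-310a^2+348a-144 = (2a-18)(a^4-4a^3+18a^2-79a+102) + (22a^3+172a^2-1278a+1692)
  a^4-4a^3+18a^2-79a+102 = ((1/22)a-65/121)(22a^3+172a^2-1278a+1692) + ((20387/121)a^2-(101935/121)a+122322/121)
  22a^3+172a^2-1278a+1692 = ((2662/20387)a+34122/20387)((20387/121)a^2-(101935/121)a+122322/121) + (0)
Last nonzero remainder: (20387/121)a^2-(101935/121)a+122322/121. Dividing through by 20387/121 gives the monic gcd a^2-5a+6.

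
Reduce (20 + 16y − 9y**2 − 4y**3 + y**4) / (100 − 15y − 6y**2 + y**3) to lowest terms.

(−4 − 4y + y**2 + y**3)/(−20 − y + y**2)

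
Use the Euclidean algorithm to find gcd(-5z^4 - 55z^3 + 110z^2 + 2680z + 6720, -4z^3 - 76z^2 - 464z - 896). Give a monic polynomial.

z^2 + 12z + 32

Euclidean algorithm in ℚ[z]:
  -5z^4 - 55z^3 + 110z^2 + 2680z + 6720 = ((5/4)z - 10)(-4z^3 - 76z^2 - 464z - 896) + (-70z^2 - 840z - 2240)
  -4z^3 - 76z^2 - 464z - 896 = ((2/35)z + 2/5)(-70z^2 - 840z - 2240) + (0)
Last nonzero remainder: -70z^2 - 840z - 2240. Dividing through by -70 gives the monic gcd z^2 + 12z + 32.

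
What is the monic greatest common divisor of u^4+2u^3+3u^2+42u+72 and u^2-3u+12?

u^2-3u+12

Euclidean algorithm in ℚ[u]:
  u^4+2u^3+3u^2+42u+72 = (u^2+5u+6)(u^2-3u+12) + (0)
The last nonzero remainder u^2-3u+12 is already monic.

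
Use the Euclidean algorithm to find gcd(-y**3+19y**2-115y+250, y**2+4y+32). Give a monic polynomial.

Repeated division with remainder:
  -y**3+19y**2-115y+250 = (-y+23)(y**2+4y+32) + (-175y-486)
  y**2+4y+32 = (-(1/175)y-214/30625)(-175y-486) + (875996/30625)
  -175y-486 = (-(5359375/875996)y-7441875/437998)(875996/30625) + (0)
The last nonzero remainder is the constant 875996/30625, so the polynomials are coprime and gcd = 1.

1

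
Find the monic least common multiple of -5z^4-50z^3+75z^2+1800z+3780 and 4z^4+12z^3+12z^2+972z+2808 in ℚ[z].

Repeated division with remainder:
  -5z^4-50z^3+75z^2+1800z+3780 = (-5/4)(4z^4+12z^3+12z^2+972z+2808) + (-35z^3+90z^2+3015z+7290)
  4z^4+12z^3+12z^2+972z+2808 = (-(4/35)z-156/245)(-35z^3+90z^2+3015z+7290) + ((20280/49)z^2+(182520/49)z+365040/49)
  -35z^3+90z^2+3015z+7290 = (-(343/4056)z+1323/1352)((20280/49)z^2+(182520/49)z+365040/49) + (0)
Last nonzero remainder: (20280/49)z^2+(182520/49)z+365040/49. Dividing through by 20280/49 gives the monic gcd z^2+9z+18.
Then lcm(f, g) = f·g / gcd(f, g); expanding and making the result monic gives the answer.

z^6+4z^5-36z^4+120z^3+819z^2-9504z-29484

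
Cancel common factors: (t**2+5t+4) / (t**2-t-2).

Repeated division with remainder:
  t**2+5t+4 = (t**2-t-2) + (6t+6)
  t**2-t-2 = ((1/6)t-1/3)(6t+6) + (0)
Last nonzero remainder: 6t+6. Dividing through by 6 gives the monic gcd t+1.
Cancel t+1 from numerator and denominator to get the reduced form.

(t+4)/(t-2)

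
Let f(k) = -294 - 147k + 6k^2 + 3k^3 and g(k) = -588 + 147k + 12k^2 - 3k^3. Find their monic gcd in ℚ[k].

By polynomial division,
  3k^3 + 6k^2 - 147k - 294 = (-1)(-3k^3 + 12k^2 + 147k - 588) + (18k^2 - 882)
  -3k^3 + 12k^2 + 147k - 588 = (-(1/6)k + 2/3)(18k^2 - 882) + (0)
Last nonzero remainder: 18k^2 - 882. Dividing through by 18 gives the monic gcd k^2 - 49.

-49 + k^2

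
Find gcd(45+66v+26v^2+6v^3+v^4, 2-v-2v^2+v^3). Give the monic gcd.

Euclidean algorithm in ℚ[v]:
  v^4+6v^3+26v^2+66v+45 = (v+8)(v^3-2v^2-v+2) + (43v^2+72v+29)
  v^3-2v^2-v+2 = ((1/43)v-158/1849)(43v^2+72v+29) + ((8280/1849)v+8280/1849)
  43v^2+72v+29 = ((79507/8280)v+53621/8280)((8280/1849)v+8280/1849) + (0)
Last nonzero remainder: (8280/1849)v+8280/1849. Dividing through by 8280/1849 gives the monic gcd v+1.

1+v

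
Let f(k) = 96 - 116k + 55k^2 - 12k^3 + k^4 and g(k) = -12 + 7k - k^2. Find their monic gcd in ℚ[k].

12 - 7k + k^2

By polynomial division,
  k^4 - 12k^3 + 55k^2 - 116k + 96 = (-k^2 + 5k - 8)(-k^2 + 7k - 12) + (0)
Last nonzero remainder: -k^2 + 7k - 12. Dividing through by -1 gives the monic gcd k^2 - 7k + 12.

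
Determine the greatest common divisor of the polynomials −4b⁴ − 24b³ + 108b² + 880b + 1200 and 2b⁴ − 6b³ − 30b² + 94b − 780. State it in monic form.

Euclidean algorithm in ℚ[b]:
  −4b⁴ − 24b³ + 108b² + 880b + 1200 = (−2)(2b⁴ − 6b³ − 30b² + 94b − 780) + (−36b³ + 48b² + 1068b − 360)
  2b⁴ − 6b³ − 30b² + 94b − 780 = (−(1/18)b + 5/54)(−36b³ + 48b² + 1068b − 360) + ((224/9)b² − (224/9)b − 2240/3)
  −36b³ + 48b² + 1068b − 360 = (−(81/56)b + 27/56)((224/9)b² − (224/9)b − 2240/3) + (0)
Last nonzero remainder: (224/9)b² − (224/9)b − 2240/3. Dividing through by 224/9 gives the monic gcd b² − b − 30.

b² − b − 30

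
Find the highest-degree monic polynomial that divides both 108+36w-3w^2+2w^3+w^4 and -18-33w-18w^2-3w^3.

3+w

By polynomial division,
  w^4+2w^3-3w^2+36w+108 = (-(1/3)w+4/3)(-3w^3-18w^2-33w-18) + (10w^2+74w+132)
  -3w^3-18w^2-33w-18 = (-(3/10)w+21/50)(10w^2+74w+132) + (-(612/25)w-1836/25)
  10w^2+74w+132 = (-(125/306)w-275/153)(-(612/25)w-1836/25) + (0)
Last nonzero remainder: -(612/25)w-1836/25. Dividing through by -612/25 gives the monic gcd w+3.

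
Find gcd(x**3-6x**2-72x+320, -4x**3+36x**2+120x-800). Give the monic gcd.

x**2-14x+40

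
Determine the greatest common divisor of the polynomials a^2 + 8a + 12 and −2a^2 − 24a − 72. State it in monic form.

Apply the Euclidean algorithm:
  a^2 + 8a + 12 = (−1/2)(−2a^2 − 24a − 72) + (−4a − 24)
  −2a^2 − 24a − 72 = ((1/2)a + 3)(−4a − 24) + (0)
Last nonzero remainder: −4a − 24. Dividing through by −4 gives the monic gcd a + 6.

a + 6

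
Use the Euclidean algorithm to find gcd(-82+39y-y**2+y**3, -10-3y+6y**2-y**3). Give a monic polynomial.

-2+y

Euclidean algorithm in ℚ[y]:
  y**3-y**2+39y-82 = (-1)(-y**3+6y**2-3y-10) + (5y**2+36y-92)
  -y**3+6y**2-3y-10 = (-(1/5)y+66/25)(5y**2+36y-92) + (-(2911/25)y+5822/25)
  5y**2+36y-92 = (-(125/2911)y-1150/2911)(-(2911/25)y+5822/25) + (0)
Last nonzero remainder: -(2911/25)y+5822/25. Dividing through by -2911/25 gives the monic gcd y-2.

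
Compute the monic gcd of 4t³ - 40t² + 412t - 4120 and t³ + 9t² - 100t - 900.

t - 10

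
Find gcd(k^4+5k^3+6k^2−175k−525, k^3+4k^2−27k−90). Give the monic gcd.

k^2−2k−15

By polynomial division,
  k^4+5k^3+6k^2−175k−525 = (k+1)(k^3+4k^2−27k−90) + (29k^2−58k−435)
  k^3+4k^2−27k−90 = ((1/29)k+6/29)(29k^2−58k−435) + (0)
Last nonzero remainder: 29k^2−58k−435. Dividing through by 29 gives the monic gcd k^2−2k−15.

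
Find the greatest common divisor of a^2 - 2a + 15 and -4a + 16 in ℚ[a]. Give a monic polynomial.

Apply the Euclidean algorithm:
  a^2 - 2a + 15 = (-(1/4)a - 1/2)(-4a + 16) + (23)
  -4a + 16 = (-(4/23)a + 16/23)(23) + (0)
The last nonzero remainder is the constant 23, so the polynomials are coprime and gcd = 1.

1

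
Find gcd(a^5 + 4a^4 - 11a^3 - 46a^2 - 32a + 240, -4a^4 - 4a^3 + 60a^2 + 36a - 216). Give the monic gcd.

Euclidean algorithm in ℚ[a]:
  a^5 + 4a^4 - 11a^3 - 46a^2 - 32a + 240 = (-(1/4)a - 3/4)(-4a^4 - 4a^3 + 60a^2 + 36a - 216) + (a^3 + 8a^2 - 59a + 78)
  -4a^4 - 4a^3 + 60a^2 + 36a - 216 = (-4a + 28)(a^3 + 8a^2 - 59a + 78) + (-400a^2 + 2000a - 2400)
  a^3 + 8a^2 - 59a + 78 = (-(1/400)a - 13/400)(-400a^2 + 2000a - 2400) + (0)
Last nonzero remainder: -400a^2 + 2000a - 2400. Dividing through by -400 gives the monic gcd a^2 - 5a + 6.

a^2 - 5a + 6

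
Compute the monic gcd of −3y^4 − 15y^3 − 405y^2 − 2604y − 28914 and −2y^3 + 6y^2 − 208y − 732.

Repeated division with remainder:
  −3y^4 − 15y^3 − 405y^2 − 2604y − 28914 = ((3/2)y + 12)(−2y^3 + 6y^2 − 208y − 732) + (−165y^2 + 990y − 20130)
  −2y^3 + 6y^2 − 208y − 732 = ((2/165)y + 2/55)(−165y^2 + 990y − 20130) + (0)
Last nonzero remainder: −165y^2 + 990y − 20130. Dividing through by −165 gives the monic gcd y^2 − 6y + 122.

y^2 − 6y + 122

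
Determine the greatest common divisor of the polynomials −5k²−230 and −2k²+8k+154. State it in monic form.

Apply the Euclidean algorithm:
  −5k²−230 = (5/2)(−2k²+8k+154) + (−20k−615)
  −2k²+8k+154 = ((1/10)k−139/40)(−20k−615) + (−15865/8)
  −20k−615 = ((32/3173)k+984/3173)(−15865/8) + (0)
The last nonzero remainder is the constant −15865/8, so the polynomials are coprime and gcd = 1.

1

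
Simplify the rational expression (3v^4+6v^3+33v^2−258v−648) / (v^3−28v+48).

(3v^3+18v^2+105v+162)/(v^2+4v−12)

Apply the Euclidean algorithm:
  3v^4+6v^3+33v^2−258v−648 = (3v+6)(v^3−28v+48) + (117v^2−234v−936)
  v^3−28v+48 = ((1/117)v+2/117)(117v^2−234v−936) + (−16v+64)
  117v^2−234v−936 = (−(117/16)v−117/8)(−16v+64) + (0)
Last nonzero remainder: −16v+64. Dividing through by −16 gives the monic gcd v−4.
Cancel v−4 from numerator and denominator to get the reduced form.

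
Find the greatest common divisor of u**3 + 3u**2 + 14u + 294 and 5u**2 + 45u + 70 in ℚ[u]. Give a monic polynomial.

u + 7

Apply the Euclidean algorithm:
  u**3 + 3u**2 + 14u + 294 = ((1/5)u − 6/5)(5u**2 + 45u + 70) + (54u + 378)
  5u**2 + 45u + 70 = ((5/54)u + 5/27)(54u + 378) + (0)
Last nonzero remainder: 54u + 378. Dividing through by 54 gives the monic gcd u + 7.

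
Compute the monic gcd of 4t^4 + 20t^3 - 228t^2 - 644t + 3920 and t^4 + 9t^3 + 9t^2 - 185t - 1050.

Apply the Euclidean algorithm:
  4t^4 + 20t^3 - 228t^2 - 644t + 3920 = (4)(t^4 + 9t^3 + 9t^2 - 185t - 1050) + (-16t^3 - 264t^2 + 96t + 8120)
  t^4 + 9t^3 + 9t^2 - 185t - 1050 = (-(1/16)t + 15/32)(-16t^3 - 264t^2 + 96t + 8120) + ((555/4)t^2 + (555/2)t - 19425/4)
  -16t^3 - 264t^2 + 96t + 8120 = (-(64/555)t - 928/555)((555/4)t^2 + (555/2)t - 19425/4) + (0)
Last nonzero remainder: (555/4)t^2 + (555/2)t - 19425/4. Dividing through by 555/4 gives the monic gcd t^2 + 2t - 35.

t^2 + 2t - 35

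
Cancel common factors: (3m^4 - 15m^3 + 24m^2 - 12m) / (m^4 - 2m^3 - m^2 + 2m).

By polynomial division,
  3m^4 - 15m^3 + 24m^2 - 12m = (3)(m^4 - 2m^3 - m^2 + 2m) + (-9m^3 + 27m^2 - 18m)
  m^4 - 2m^3 - m^2 + 2m = (-(1/9)m - 1/9)(-9m^3 + 27m^2 - 18m) + (0)
Last nonzero remainder: -9m^3 + 27m^2 - 18m. Dividing through by -9 gives the monic gcd m^3 - 3m^2 + 2m.
Cancel m^3 - 3m^2 + 2m from numerator and denominator to get the reduced form.

(3m - 6)/(m + 1)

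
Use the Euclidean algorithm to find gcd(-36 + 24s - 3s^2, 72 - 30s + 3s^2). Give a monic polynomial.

By polynomial division,
  -3s^2 + 24s - 36 = (-1)(3s^2 - 30s + 72) + (-6s + 36)
  3s^2 - 30s + 72 = (-(1/2)s + 2)(-6s + 36) + (0)
Last nonzero remainder: -6s + 36. Dividing through by -6 gives the monic gcd s - 6.

-6 + s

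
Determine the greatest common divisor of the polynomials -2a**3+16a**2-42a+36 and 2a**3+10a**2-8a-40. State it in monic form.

By polynomial division,
  -2a**3+16a**2-42a+36 = (-1)(2a**3+10a**2-8a-40) + (26a**2-50a-4)
  2a**3+10a**2-8a-40 = ((1/13)a+90/169)(26a**2-50a-4) + ((3200/169)a-6400/169)
  26a**2-50a-4 = ((2197/1600)a+169/1600)((3200/169)a-6400/169) + (0)
Last nonzero remainder: (3200/169)a-6400/169. Dividing through by 3200/169 gives the monic gcd a-2.

a-2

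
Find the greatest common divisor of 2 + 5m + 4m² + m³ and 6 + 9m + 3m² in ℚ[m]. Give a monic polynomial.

2 + 3m + m²

Euclidean algorithm in ℚ[m]:
  m³ + 4m² + 5m + 2 = ((1/3)m + 1/3)(3m² + 9m + 6) + (0)
Last nonzero remainder: 3m² + 9m + 6. Dividing through by 3 gives the monic gcd m² + 3m + 2.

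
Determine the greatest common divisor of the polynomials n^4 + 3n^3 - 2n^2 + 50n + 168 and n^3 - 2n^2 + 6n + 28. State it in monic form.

n^2 - 4n + 14

By polynomial division,
  n^4 + 3n^3 - 2n^2 + 50n + 168 = (n + 5)(n^3 - 2n^2 + 6n + 28) + (2n^2 - 8n + 28)
  n^3 - 2n^2 + 6n + 28 = ((1/2)n + 1)(2n^2 - 8n + 28) + (0)
Last nonzero remainder: 2n^2 - 8n + 28. Dividing through by 2 gives the monic gcd n^2 - 4n + 14.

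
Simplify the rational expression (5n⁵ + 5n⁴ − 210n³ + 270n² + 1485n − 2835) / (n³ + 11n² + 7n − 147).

(5n³ − 15n² − 45n + 135)/(n + 7)

By polynomial division,
  5n⁵ + 5n⁴ − 210n³ + 270n² + 1485n − 2835 = (5n² − 50n + 305)(n³ + 11n² + 7n − 147) + (−2000n² − 8000n + 42000)
  n³ + 11n² + 7n − 147 = (−(1/2000)n − 7/2000)(−2000n² − 8000n + 42000) + (0)
Last nonzero remainder: −2000n² − 8000n + 42000. Dividing through by −2000 gives the monic gcd n² + 4n − 21.
Cancel n² + 4n − 21 from numerator and denominator to get the reduced form.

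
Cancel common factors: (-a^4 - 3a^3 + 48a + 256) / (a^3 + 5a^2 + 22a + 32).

(-a^2 + 16)/(a + 2)

Apply the Euclidean algorithm:
  -a^4 - 3a^3 + 48a + 256 = (-a + 2)(a^3 + 5a^2 + 22a + 32) + (12a^2 + 36a + 192)
  a^3 + 5a^2 + 22a + 32 = ((1/12)a + 1/6)(12a^2 + 36a + 192) + (0)
Last nonzero remainder: 12a^2 + 36a + 192. Dividing through by 12 gives the monic gcd a^2 + 3a + 16.
Cancel a^2 + 3a + 16 from numerator and denominator to get the reduced form.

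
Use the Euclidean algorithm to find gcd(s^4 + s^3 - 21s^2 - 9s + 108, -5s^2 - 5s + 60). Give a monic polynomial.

Repeated division with remainder:
  s^4 + s^3 - 21s^2 - 9s + 108 = (-(1/5)s^2 + 9/5)(-5s^2 - 5s + 60) + (0)
Last nonzero remainder: -5s^2 - 5s + 60. Dividing through by -5 gives the monic gcd s^2 + s - 12.

s^2 + s - 12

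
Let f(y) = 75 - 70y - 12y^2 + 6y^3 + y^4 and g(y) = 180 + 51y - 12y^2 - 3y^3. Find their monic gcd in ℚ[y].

5 + y

Apply the Euclidean algorithm:
  y^4 + 6y^3 - 12y^2 - 70y + 75 = (-(1/3)y - 2/3)(-3y^3 - 12y^2 + 51y + 180) + (-3y^2 + 24y + 195)
  -3y^3 - 12y^2 + 51y + 180 = (y + 12)(-3y^2 + 24y + 195) + (-432y - 2160)
  -3y^2 + 24y + 195 = ((1/144)y - 13/144)(-432y - 2160) + (0)
Last nonzero remainder: -432y - 2160. Dividing through by -432 gives the monic gcd y + 5.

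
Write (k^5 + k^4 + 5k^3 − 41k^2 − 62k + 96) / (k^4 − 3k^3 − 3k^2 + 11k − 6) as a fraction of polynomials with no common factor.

(k^2 + 3k + 16)/(k − 1)

By polynomial division,
  k^5 + k^4 + 5k^3 − 41k^2 − 62k + 96 = (k + 4)(k^4 − 3k^3 − 3k^2 + 11k − 6) + (20k^3 − 40k^2 − 100k + 120)
  k^4 − 3k^3 − 3k^2 + 11k − 6 = ((1/20)k − 1/20)(20k^3 − 40k^2 − 100k + 120) + (0)
Last nonzero remainder: 20k^3 − 40k^2 − 100k + 120. Dividing through by 20 gives the monic gcd k^3 − 2k^2 − 5k + 6.
Cancel k^3 − 2k^2 − 5k + 6 from numerator and denominator to get the reduced form.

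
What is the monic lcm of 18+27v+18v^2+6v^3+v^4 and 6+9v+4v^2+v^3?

18+45v+45v^2+24v^3+7v^4+v^5

By polynomial division,
  v^4+6v^3+18v^2+27v+18 = (v+2)(v^3+4v^2+9v+6) + (v^2+3v+6)
  v^3+4v^2+9v+6 = (v+1)(v^2+3v+6) + (0)
The last nonzero remainder v^2+3v+6 is already monic.
Then lcm(f, g) = f·g / gcd(f, g); expanding and making the result monic gives the answer.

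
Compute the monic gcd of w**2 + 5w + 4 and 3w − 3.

Apply the Euclidean algorithm:
  w**2 + 5w + 4 = ((1/3)w + 2)(3w − 3) + (10)
  3w − 3 = ((3/10)w − 3/10)(10) + (0)
The last nonzero remainder is the constant 10, so the polynomials are coprime and gcd = 1.

1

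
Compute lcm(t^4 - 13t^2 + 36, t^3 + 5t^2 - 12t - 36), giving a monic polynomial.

Euclidean algorithm in ℚ[t]:
  t^4 - 13t^2 + 36 = (t - 5)(t^3 + 5t^2 - 12t - 36) + (24t^2 - 24t - 144)
  t^3 + 5t^2 - 12t - 36 = ((1/24)t + 1/4)(24t^2 - 24t - 144) + (0)
Last nonzero remainder: 24t^2 - 24t - 144. Dividing through by 24 gives the monic gcd t^2 - t - 6.
Then lcm(f, g) = f·g / gcd(f, g); expanding and making the result monic gives the answer.

t^5 + 6t^4 - 13t^3 - 78t^2 + 36t + 216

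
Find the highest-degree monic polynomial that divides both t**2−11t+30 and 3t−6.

1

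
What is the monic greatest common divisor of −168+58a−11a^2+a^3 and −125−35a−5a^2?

1

Repeated division with remainder:
  a^3−11a^2+58a−168 = (−(1/5)a+18/5)(−5a^2−35a−125) + (159a+282)
  −5a^2−35a−125 = (−(5/159)a−1385/8427)(159a+282) + (−220935/2809)
  159a+282 = (−(148877/73645)a−264046/73645)(−220935/2809) + (0)
The last nonzero remainder is the constant −220935/2809, so the polynomials are coprime and gcd = 1.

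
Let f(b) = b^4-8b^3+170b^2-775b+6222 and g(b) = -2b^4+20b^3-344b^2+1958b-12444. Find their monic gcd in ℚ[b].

By polynomial division,
  b^4-8b^3+170b^2-775b+6222 = (-1/2)(-2b^4+20b^3-344b^2+1958b-12444) + (2b^3-2b^2+204b)
  -2b^4+20b^3-344b^2+1958b-12444 = (-b+9)(2b^3-2b^2+204b) + (-122b^2+122b-12444)
  2b^3-2b^2+204b = (-(1/61)b)(-122b^2+122b-12444) + (0)
Last nonzero remainder: -122b^2+122b-12444. Dividing through by -122 gives the monic gcd b^2-b+102.

b^2-b+102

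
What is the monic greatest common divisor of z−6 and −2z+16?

1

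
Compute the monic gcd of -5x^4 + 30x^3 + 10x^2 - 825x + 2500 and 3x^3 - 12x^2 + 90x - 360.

By polynomial division,
  -5x^4 + 30x^3 + 10x^2 - 825x + 2500 = (-(5/3)x + 10/3)(3x^3 - 12x^2 + 90x - 360) + (200x^2 - 1725x + 3700)
  3x^3 - 12x^2 + 90x - 360 = ((3/200)x + 111/1600)(200x^2 - 1725x + 3700) + ((9867/64)x - 9867/16)
  200x^2 - 1725x + 3700 = ((12800/9867)x - 59200/9867)((9867/64)x - 9867/16) + (0)
Last nonzero remainder: (9867/64)x - 9867/16. Dividing through by 9867/64 gives the monic gcd x - 4.

x - 4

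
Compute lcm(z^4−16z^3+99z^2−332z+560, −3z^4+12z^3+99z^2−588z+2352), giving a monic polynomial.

z^5−9z^4−13z^3+361z^2−1764z+3920

Repeated division with remainder:
  z^4−16z^3+99z^2−332z+560 = (−1/3)(−3z^4+12z^3+99z^2−588z+2352) + (−12z^3+132z^2−528z+1344)
  −3z^4+12z^3+99z^2−588z+2352 = ((1/4)z+7/4)(−12z^3+132z^2−528z+1344) + (0)
Last nonzero remainder: −12z^3+132z^2−528z+1344. Dividing through by −12 gives the monic gcd z^3−11z^2+44z−112.
Then lcm(f, g) = f·g / gcd(f, g); expanding and making the result monic gives the answer.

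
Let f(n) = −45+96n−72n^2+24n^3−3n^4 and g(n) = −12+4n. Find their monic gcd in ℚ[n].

−3+n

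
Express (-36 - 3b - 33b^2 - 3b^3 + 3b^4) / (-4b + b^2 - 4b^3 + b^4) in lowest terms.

(9 + 3b)/(b)

Euclidean algorithm in ℚ[b]:
  3b^4 - 3b^3 - 33b^2 - 3b - 36 = (3)(b^4 - 4b^3 + b^2 - 4b) + (9b^3 - 36b^2 + 9b - 36)
  b^4 - 4b^3 + b^2 - 4b = ((1/9)b)(9b^3 - 36b^2 + 9b - 36) + (0)
Last nonzero remainder: 9b^3 - 36b^2 + 9b - 36. Dividing through by 9 gives the monic gcd b^3 - 4b^2 + b - 4.
Cancel b^3 - 4b^2 + b - 4 from numerator and denominator to get the reduced form.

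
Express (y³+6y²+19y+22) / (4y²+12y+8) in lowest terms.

(y²+4y+11)/(4y+4)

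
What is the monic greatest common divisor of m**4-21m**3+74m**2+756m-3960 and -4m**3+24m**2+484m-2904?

Apply the Euclidean algorithm:
  m**4-21m**3+74m**2+756m-3960 = (-(1/4)m+15/4)(-4m**3+24m**2+484m-2904) + (105m**2-1785m+6930)
  -4m**3+24m**2+484m-2904 = (-(4/105)m-44/105)(105m**2-1785m+6930) + (0)
Last nonzero remainder: 105m**2-1785m+6930. Dividing through by 105 gives the monic gcd m**2-17m+66.

m**2-17m+66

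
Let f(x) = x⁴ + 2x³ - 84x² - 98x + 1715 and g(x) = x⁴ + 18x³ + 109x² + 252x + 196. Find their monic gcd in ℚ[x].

x² + 14x + 49

Apply the Euclidean algorithm:
  x⁴ + 2x³ - 84x² - 98x + 1715 = (x⁴ + 18x³ + 109x² + 252x + 196) + (-16x³ - 193x² - 350x + 1519)
  x⁴ + 18x³ + 109x² + 252x + 196 = (-(1/16)x - 95/256)(-16x³ - 193x² - 350x + 1519) + ((3969/256)x² + (27783/128)x + 194481/256)
  -16x³ - 193x² - 350x + 1519 = (-(4096/3969)x + 7936/3969)((3969/256)x² + (27783/128)x + 194481/256) + (0)
Last nonzero remainder: (3969/256)x² + (27783/128)x + 194481/256. Dividing through by 3969/256 gives the monic gcd x² + 14x + 49.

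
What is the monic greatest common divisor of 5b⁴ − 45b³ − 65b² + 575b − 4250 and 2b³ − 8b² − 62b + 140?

b + 5

Euclidean algorithm in ℚ[b]:
  5b⁴ − 45b³ − 65b² + 575b − 4250 = ((5/2)b − 25/2)(2b³ − 8b² − 62b + 140) + (−10b² − 550b − 2500)
  2b³ − 8b² − 62b + 140 = (−(1/5)b + 59/5)(−10b² − 550b − 2500) + (5928b + 29640)
  −10b² − 550b − 2500 = (−(5/2964)b − 125/1482)(5928b + 29640) + (0)
Last nonzero remainder: 5928b + 29640. Dividing through by 5928 gives the monic gcd b + 5.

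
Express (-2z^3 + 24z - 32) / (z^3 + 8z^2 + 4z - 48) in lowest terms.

By polynomial division,
  -2z^3 + 24z - 32 = (-2)(z^3 + 8z^2 + 4z - 48) + (16z^2 + 32z - 128)
  z^3 + 8z^2 + 4z - 48 = ((1/16)z + 3/8)(16z^2 + 32z - 128) + (0)
Last nonzero remainder: 16z^2 + 32z - 128. Dividing through by 16 gives the monic gcd z^2 + 2z - 8.
Cancel z^2 + 2z - 8 from numerator and denominator to get the reduced form.

(-2z + 4)/(z + 6)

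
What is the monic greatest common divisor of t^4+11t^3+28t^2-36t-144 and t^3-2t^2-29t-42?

t+3

Euclidean algorithm in ℚ[t]:
  t^4+11t^3+28t^2-36t-144 = (t+13)(t^3-2t^2-29t-42) + (83t^2+383t+402)
  t^3-2t^2-29t-42 = ((1/83)t-549/6889)(83t^2+383t+402) + (-(22880/6889)t-68640/6889)
  83t^2+383t+402 = (-(571787/22880)t-461563/11440)(-(22880/6889)t-68640/6889) + (0)
Last nonzero remainder: -(22880/6889)t-68640/6889. Dividing through by -22880/6889 gives the monic gcd t+3.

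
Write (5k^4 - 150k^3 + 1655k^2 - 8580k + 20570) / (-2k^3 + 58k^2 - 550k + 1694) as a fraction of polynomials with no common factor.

(-5k^2 + 40k - 170)/(2k - 14)

By polynomial division,
  5k^4 - 150k^3 + 1655k^2 - 8580k + 20570 = (-(5/2)k + 5/2)(-2k^3 + 58k^2 - 550k + 1694) + (135k^2 - 2970k + 16335)
  -2k^3 + 58k^2 - 550k + 1694 = (-(2/135)k + 14/135)(135k^2 - 2970k + 16335) + (0)
Last nonzero remainder: 135k^2 - 2970k + 16335. Dividing through by 135 gives the monic gcd k^2 - 22k + 121.
Cancel k^2 - 22k + 121 from numerator and denominator to get the reduced form.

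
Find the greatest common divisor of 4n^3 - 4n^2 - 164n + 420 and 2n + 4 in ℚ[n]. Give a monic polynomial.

Euclidean algorithm in ℚ[n]:
  4n^3 - 4n^2 - 164n + 420 = (2n^2 - 6n - 70)(2n + 4) + (700)
  2n + 4 = ((1/350)n + 1/175)(700) + (0)
The last nonzero remainder is the constant 700, so the polynomials are coprime and gcd = 1.

1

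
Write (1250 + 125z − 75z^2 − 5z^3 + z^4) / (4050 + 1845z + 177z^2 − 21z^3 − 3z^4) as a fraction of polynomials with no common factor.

(−50 + 15z − z^2)/(−162 − 9z + 3z^2)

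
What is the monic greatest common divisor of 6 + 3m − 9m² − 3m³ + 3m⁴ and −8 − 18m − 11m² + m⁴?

1 + 2m + m²

By polynomial division,
  3m⁴ − 3m³ − 9m² + 3m + 6 = (3)(m⁴ − 11m² − 18m − 8) + (−3m³ + 24m² + 57m + 30)
  m⁴ − 11m² − 18m − 8 = (−(1/3)m − 8/3)(−3m³ + 24m² + 57m + 30) + (72m² + 144m + 72)
  −3m³ + 24m² + 57m + 30 = (−(1/24)m + 5/12)(72m² + 144m + 72) + (0)
Last nonzero remainder: 72m² + 144m + 72. Dividing through by 72 gives the monic gcd m² + 2m + 1.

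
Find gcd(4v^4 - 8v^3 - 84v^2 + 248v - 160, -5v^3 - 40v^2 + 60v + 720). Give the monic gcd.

Apply the Euclidean algorithm:
  4v^4 - 8v^3 - 84v^2 + 248v - 160 = (-(4/5)v + 8)(-5v^3 - 40v^2 + 60v + 720) + (284v^2 + 344v - 5920)
  -5v^3 - 40v^2 + 60v + 720 = (-(5/284)v - 1205/10082)(284v^2 + 344v - 5920) + (-(15680/5041)v + 62720/5041)
  284v^2 + 344v - 5920 = (-(357911/3920)v - 186517/392)(-(15680/5041)v + 62720/5041) + (0)
Last nonzero remainder: -(15680/5041)v + 62720/5041. Dividing through by -15680/5041 gives the monic gcd v - 4.

v - 4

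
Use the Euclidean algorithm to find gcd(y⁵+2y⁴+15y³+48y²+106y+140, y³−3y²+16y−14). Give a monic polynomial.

y²−2y+14

Apply the Euclidean algorithm:
  y⁵+2y⁴+15y³+48y²+106y+140 = (y²+5y+14)(y³−3y²+16y−14) + (24y²−48y+336)
  y³−3y²+16y−14 = ((1/24)y−1/24)(24y²−48y+336) + (0)
Last nonzero remainder: 24y²−48y+336. Dividing through by 24 gives the monic gcd y²−2y+14.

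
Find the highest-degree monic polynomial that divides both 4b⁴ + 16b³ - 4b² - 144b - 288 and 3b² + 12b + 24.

By polynomial division,
  4b⁴ + 16b³ - 4b² - 144b - 288 = ((4/3)b² - 12)(3b² + 12b + 24) + (0)
Last nonzero remainder: 3b² + 12b + 24. Dividing through by 3 gives the monic gcd b² + 4b + 8.

b² + 4b + 8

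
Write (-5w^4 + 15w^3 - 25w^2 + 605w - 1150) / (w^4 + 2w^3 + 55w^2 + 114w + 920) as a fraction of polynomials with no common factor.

(-5w^2 + 35w - 50)/(w^2 - 2w + 40)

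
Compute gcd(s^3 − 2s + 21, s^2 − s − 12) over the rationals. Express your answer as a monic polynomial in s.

s + 3

Apply the Euclidean algorithm:
  s^3 − 2s + 21 = (s + 1)(s^2 − s − 12) + (11s + 33)
  s^2 − s − 12 = ((1/11)s − 4/11)(11s + 33) + (0)
Last nonzero remainder: 11s + 33. Dividing through by 11 gives the monic gcd s + 3.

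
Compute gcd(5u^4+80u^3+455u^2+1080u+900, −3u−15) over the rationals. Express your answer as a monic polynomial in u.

Repeated division with remainder:
  5u^4+80u^3+455u^2+1080u+900 = (−(5/3)u^3−(55/3)u^2−60u−60)(−3u−15) + (0)
Last nonzero remainder: −3u−15. Dividing through by −3 gives the monic gcd u+5.

u+5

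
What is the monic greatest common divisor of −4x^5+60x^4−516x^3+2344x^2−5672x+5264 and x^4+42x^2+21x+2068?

x^2−7x+47

By polynomial division,
  −4x^5+60x^4−516x^3+2344x^2−5672x+5264 = (−4x+60)(x^4+42x^2+21x+2068) + (−348x^3−92x^2+1340x−118816)
  x^4+42x^2+21x+2068 = (−(1/348)x+23/30276)(−348x^3−92x^2+1340x−118816) + ((347572/7569)x^2−(2433004/7569)x+16335884/7569)
  −348x^3−92x^2+1340x−118816 = (−(658503/86893)x−4783608/86893)((347572/7569)x^2−(2433004/7569)x+16335884/7569) + (0)
Last nonzero remainder: (347572/7569)x^2−(2433004/7569)x+16335884/7569. Dividing through by 347572/7569 gives the monic gcd x^2−7x+47.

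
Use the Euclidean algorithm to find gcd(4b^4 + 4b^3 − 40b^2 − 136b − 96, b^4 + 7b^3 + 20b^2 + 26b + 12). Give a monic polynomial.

b^3 + 5b^2 + 10b + 6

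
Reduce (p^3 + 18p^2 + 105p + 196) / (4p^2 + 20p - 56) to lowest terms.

Repeated division with remainder:
  p^3 + 18p^2 + 105p + 196 = ((1/4)p + 13/4)(4p^2 + 20p - 56) + (54p + 378)
  4p^2 + 20p - 56 = ((2/27)p - 4/27)(54p + 378) + (0)
Last nonzero remainder: 54p + 378. Dividing through by 54 gives the monic gcd p + 7.
Cancel p + 7 from numerator and denominator to get the reduced form.

(p^2 + 11p + 28)/(4p - 8)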